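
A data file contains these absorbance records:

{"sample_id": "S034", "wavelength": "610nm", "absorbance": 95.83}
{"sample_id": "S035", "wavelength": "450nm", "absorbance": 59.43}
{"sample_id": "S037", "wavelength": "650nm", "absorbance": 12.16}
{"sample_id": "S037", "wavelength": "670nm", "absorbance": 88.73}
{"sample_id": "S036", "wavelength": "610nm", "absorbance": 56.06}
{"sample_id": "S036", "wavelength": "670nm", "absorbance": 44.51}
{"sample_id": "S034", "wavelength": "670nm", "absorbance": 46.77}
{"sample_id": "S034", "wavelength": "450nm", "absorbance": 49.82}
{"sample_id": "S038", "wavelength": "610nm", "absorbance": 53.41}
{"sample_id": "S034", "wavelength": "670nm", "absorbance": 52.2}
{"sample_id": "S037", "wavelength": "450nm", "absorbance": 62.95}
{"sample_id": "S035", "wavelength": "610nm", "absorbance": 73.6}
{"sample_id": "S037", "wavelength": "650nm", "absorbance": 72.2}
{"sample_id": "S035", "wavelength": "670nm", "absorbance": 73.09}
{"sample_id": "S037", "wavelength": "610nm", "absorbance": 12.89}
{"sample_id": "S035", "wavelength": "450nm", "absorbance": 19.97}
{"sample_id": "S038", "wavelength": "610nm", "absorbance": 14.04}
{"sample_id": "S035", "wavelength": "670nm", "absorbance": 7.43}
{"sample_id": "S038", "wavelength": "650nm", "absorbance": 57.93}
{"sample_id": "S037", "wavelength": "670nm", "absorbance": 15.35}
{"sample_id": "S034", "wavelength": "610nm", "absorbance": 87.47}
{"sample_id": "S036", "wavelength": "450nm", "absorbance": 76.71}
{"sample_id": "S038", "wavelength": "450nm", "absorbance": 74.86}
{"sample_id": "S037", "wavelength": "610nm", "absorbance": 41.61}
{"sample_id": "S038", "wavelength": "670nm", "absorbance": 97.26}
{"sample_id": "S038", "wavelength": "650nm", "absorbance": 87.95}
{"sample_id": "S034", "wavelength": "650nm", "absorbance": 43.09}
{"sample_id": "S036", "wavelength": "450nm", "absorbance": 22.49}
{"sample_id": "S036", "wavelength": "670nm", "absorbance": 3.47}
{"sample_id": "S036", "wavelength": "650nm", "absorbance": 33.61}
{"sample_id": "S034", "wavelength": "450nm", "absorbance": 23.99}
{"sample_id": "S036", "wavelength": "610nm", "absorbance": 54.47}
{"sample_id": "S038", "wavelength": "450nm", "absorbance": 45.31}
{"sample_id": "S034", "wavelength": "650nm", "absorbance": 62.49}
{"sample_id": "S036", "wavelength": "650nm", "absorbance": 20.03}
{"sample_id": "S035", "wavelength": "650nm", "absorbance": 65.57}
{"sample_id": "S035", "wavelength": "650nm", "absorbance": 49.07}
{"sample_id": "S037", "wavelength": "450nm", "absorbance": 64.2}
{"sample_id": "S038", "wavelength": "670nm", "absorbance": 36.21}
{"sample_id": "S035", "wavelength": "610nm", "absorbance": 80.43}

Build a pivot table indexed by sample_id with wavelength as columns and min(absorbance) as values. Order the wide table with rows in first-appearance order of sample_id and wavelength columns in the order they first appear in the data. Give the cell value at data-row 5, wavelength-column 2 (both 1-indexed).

45.31

With rows in first-appearance order of sample_id, row 5 is sample_id=S038. wavelength columns in first-appearance order: 610nm, 450nm, 650nm, 670nm; column 2 is 450nm.
Long rows with sample_id=S038, wavelength=450nm: min(74.86, 45.31) = 45.31.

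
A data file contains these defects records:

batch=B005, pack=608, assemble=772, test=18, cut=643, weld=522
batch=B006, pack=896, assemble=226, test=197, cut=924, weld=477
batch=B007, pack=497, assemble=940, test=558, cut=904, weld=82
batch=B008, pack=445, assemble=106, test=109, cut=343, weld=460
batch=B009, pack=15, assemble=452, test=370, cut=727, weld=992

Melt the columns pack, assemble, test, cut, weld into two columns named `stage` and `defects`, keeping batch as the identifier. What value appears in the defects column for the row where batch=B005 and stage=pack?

608

Unpivoting turns each (batch, wide-column) pair into one long row.
The wide cell at row B005, column pack holds 608, so the long row (B005, pack) has defects=608.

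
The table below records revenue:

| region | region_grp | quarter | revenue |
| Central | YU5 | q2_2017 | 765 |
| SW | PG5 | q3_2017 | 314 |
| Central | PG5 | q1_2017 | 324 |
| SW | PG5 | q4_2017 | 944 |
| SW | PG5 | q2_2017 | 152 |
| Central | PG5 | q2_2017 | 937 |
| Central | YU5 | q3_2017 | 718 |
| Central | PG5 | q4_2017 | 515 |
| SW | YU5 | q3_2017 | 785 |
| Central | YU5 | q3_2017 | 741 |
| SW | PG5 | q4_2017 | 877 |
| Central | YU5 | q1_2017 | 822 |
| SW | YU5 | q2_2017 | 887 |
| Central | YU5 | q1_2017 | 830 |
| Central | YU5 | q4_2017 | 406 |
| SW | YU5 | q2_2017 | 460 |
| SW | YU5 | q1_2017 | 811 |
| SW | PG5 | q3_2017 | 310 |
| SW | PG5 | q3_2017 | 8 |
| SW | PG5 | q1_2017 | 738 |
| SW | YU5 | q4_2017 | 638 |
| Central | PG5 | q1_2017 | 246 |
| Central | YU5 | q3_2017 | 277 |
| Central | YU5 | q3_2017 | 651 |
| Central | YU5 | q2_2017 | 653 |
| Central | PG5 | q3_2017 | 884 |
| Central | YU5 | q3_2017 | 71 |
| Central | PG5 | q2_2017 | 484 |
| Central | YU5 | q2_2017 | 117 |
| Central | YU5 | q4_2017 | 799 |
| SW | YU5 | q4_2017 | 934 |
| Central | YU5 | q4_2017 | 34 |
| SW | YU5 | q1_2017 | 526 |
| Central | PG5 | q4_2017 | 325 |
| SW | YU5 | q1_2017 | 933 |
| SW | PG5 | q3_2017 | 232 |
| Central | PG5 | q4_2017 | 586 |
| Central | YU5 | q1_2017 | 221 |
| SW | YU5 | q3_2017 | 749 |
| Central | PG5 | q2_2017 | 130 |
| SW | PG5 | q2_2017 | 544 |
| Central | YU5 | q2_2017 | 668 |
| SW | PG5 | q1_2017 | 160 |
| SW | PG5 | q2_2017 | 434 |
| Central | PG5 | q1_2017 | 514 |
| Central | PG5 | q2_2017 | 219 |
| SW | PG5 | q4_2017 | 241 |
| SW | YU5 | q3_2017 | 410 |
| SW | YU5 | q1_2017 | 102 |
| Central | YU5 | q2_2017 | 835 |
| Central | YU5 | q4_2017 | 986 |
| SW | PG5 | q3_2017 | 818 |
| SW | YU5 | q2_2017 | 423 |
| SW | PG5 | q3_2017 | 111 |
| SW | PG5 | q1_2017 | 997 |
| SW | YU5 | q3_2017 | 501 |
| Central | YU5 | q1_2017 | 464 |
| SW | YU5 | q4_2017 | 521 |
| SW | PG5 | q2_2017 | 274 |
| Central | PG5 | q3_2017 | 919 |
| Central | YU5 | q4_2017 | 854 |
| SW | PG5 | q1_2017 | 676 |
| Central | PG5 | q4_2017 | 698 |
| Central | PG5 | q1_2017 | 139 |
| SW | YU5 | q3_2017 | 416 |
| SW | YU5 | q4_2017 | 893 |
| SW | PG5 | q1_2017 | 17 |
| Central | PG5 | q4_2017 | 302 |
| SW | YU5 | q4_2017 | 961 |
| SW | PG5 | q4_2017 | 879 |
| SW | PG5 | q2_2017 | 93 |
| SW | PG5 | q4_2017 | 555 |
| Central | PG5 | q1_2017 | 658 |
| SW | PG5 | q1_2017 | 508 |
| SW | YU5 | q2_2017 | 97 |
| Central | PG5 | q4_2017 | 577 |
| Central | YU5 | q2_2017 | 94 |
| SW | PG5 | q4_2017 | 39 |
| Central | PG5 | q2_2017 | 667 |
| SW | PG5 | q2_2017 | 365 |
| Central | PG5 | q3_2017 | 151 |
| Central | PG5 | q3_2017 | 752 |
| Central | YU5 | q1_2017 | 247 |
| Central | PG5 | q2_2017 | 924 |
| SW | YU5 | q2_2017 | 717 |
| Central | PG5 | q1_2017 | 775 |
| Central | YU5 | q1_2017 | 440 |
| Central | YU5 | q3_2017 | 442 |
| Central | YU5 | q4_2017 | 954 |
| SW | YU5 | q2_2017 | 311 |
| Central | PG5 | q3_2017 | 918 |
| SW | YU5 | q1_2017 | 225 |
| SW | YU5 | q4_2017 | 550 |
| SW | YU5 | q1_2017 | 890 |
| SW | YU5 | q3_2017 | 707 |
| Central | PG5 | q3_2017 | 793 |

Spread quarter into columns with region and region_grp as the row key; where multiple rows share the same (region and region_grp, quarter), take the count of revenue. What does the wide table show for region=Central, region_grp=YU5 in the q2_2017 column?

6

Rows with region=Central, region_grp=YU5 and quarter=q2_2017: revenue values are 765, 653, 117, 668, 835, 94.
6 rows match — count = 6.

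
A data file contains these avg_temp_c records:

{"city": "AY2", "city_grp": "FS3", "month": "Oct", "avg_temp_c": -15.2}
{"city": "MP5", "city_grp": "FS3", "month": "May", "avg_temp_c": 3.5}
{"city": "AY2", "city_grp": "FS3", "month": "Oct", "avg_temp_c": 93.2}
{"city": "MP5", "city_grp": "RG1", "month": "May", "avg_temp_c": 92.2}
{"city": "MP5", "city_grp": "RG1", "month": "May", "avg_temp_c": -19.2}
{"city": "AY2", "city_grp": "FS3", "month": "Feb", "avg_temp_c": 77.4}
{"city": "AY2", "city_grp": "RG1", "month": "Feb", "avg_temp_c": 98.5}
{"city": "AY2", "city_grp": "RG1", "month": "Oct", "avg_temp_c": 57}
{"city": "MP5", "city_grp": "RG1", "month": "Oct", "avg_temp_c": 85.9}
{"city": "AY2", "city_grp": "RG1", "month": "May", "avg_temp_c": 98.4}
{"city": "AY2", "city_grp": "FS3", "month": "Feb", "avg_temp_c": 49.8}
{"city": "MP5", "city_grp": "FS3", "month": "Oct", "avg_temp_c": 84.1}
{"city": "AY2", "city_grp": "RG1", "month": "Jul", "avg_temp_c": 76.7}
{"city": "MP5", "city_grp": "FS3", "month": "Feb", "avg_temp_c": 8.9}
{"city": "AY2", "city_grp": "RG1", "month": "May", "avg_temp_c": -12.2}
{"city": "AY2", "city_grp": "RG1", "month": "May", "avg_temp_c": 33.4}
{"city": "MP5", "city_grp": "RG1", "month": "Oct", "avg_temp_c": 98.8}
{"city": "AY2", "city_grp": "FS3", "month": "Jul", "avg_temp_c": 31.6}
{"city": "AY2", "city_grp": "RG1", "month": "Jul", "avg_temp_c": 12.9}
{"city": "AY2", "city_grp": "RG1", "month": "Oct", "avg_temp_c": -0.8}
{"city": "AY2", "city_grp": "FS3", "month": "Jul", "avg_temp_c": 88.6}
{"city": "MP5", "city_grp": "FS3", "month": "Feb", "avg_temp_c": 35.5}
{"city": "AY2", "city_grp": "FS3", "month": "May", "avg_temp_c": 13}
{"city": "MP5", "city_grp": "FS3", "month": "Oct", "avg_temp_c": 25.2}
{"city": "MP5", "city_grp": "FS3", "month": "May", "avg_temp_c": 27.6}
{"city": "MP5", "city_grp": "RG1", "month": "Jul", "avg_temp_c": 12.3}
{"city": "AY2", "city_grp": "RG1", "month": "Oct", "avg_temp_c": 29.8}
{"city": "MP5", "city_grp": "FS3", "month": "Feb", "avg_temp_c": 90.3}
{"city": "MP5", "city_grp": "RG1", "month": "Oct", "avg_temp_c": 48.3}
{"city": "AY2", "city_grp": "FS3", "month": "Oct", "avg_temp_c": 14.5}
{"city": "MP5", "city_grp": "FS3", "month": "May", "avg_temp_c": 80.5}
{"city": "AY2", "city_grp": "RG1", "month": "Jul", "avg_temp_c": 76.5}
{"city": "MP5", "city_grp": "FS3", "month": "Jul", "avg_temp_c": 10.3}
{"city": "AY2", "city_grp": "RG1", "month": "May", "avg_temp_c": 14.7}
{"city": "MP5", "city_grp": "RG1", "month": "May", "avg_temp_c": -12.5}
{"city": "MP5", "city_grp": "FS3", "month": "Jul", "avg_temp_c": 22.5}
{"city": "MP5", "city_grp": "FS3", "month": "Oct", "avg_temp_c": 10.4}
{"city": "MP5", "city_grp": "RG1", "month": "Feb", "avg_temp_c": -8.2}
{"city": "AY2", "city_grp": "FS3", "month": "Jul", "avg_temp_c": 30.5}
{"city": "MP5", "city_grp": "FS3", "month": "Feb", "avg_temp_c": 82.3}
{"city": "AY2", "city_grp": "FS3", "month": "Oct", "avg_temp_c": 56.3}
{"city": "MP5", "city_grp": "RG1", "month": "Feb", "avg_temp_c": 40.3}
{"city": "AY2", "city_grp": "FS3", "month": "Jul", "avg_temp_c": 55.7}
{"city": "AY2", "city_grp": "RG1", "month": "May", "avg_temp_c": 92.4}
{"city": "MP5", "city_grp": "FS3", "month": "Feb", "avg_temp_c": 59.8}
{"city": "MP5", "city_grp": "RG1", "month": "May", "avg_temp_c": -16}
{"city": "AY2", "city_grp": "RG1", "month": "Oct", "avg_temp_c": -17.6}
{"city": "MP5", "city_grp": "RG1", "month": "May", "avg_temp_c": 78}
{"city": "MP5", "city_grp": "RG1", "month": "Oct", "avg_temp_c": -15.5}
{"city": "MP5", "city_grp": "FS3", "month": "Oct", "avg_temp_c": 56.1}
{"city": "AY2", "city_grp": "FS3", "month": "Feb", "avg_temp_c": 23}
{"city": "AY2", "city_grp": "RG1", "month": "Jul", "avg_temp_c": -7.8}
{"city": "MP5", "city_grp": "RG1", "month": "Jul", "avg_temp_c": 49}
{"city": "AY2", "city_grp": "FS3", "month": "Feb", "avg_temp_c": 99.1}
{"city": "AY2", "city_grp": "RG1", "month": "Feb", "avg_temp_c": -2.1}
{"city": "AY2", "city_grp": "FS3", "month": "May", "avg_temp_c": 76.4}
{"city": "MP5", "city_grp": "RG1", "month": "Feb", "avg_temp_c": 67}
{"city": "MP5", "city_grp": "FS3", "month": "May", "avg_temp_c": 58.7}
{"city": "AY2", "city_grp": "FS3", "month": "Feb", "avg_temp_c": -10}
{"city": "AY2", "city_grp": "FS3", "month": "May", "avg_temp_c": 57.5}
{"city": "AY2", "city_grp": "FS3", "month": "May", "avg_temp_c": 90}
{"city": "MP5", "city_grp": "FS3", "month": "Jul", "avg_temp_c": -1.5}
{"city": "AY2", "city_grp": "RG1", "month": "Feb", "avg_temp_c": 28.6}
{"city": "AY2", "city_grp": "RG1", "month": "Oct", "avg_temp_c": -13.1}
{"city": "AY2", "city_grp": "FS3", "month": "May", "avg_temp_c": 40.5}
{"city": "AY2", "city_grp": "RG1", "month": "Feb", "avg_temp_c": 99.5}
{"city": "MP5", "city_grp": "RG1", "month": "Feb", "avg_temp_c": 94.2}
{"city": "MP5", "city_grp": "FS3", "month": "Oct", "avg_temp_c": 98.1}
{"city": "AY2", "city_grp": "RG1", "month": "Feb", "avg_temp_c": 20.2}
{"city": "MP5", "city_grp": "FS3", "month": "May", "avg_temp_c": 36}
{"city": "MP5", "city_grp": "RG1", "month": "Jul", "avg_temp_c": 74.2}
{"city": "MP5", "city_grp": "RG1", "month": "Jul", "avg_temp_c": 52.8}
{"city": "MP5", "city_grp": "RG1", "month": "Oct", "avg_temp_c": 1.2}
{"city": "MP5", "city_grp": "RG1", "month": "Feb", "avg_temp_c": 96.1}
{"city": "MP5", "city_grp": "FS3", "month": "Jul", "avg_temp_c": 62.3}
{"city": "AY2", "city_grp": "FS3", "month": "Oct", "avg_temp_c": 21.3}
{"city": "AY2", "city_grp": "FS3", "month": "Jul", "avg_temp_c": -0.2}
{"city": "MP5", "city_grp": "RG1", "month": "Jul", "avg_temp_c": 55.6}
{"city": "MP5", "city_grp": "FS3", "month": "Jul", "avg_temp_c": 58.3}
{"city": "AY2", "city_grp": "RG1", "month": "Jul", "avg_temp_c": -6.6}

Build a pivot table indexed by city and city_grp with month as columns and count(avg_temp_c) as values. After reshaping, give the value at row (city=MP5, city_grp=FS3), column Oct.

5

Rows with city=MP5, city_grp=FS3 and month=Oct: avg_temp_c values are 84.1, 25.2, 10.4, 56.1, 98.1.
5 rows match — count = 5.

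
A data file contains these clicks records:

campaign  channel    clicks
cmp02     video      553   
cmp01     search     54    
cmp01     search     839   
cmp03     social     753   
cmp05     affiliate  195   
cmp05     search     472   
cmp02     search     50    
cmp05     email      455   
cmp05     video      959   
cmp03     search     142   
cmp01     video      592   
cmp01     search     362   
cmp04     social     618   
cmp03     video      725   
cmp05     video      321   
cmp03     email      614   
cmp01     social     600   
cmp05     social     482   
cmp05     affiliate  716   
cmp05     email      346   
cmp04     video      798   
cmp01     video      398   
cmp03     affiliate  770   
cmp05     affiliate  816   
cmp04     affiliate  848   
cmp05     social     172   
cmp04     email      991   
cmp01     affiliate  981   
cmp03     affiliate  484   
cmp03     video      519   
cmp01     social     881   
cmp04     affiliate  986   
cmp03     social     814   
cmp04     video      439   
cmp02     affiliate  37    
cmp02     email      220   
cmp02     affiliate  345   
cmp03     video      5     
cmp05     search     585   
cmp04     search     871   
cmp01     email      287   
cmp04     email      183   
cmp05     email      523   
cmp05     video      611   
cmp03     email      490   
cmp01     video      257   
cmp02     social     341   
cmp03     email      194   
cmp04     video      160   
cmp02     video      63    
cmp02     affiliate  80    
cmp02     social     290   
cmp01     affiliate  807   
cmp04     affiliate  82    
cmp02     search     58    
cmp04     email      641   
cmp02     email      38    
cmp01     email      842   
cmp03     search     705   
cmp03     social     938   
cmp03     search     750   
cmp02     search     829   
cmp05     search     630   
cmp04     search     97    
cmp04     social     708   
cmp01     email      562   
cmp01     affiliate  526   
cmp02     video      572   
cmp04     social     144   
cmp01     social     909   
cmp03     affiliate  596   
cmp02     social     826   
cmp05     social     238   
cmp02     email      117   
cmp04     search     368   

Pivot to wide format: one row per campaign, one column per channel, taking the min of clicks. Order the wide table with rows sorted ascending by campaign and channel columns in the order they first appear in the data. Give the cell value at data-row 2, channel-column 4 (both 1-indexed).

37

With rows sorted ascending by campaign, row 2 is campaign=cmp02. channel columns in first-appearance order: video, search, social, affiliate, email; column 4 is affiliate.
Long rows with campaign=cmp02, channel=affiliate: min(37, 345, 80) = 37.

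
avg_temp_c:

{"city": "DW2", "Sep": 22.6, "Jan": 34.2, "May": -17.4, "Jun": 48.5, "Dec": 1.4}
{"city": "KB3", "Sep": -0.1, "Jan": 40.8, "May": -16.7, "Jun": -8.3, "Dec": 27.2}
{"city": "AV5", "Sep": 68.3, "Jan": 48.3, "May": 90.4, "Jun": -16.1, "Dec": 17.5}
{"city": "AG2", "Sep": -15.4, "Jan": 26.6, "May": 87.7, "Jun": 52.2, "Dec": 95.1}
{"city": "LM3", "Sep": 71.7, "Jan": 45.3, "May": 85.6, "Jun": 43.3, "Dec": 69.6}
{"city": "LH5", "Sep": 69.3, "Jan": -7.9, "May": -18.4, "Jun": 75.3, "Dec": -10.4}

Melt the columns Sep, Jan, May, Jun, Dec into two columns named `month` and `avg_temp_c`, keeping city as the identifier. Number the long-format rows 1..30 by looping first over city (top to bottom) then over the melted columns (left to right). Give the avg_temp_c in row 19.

30 rows total (6 × 5). Row 19: index ⌊(19-1)/5⌋ = 3 into city → AG2; (19-1) mod 5 = 3 into the melted columns → Jun.
So row 19 is (AG2, Jun, 52.2); avg_temp_c = 52.2.

52.2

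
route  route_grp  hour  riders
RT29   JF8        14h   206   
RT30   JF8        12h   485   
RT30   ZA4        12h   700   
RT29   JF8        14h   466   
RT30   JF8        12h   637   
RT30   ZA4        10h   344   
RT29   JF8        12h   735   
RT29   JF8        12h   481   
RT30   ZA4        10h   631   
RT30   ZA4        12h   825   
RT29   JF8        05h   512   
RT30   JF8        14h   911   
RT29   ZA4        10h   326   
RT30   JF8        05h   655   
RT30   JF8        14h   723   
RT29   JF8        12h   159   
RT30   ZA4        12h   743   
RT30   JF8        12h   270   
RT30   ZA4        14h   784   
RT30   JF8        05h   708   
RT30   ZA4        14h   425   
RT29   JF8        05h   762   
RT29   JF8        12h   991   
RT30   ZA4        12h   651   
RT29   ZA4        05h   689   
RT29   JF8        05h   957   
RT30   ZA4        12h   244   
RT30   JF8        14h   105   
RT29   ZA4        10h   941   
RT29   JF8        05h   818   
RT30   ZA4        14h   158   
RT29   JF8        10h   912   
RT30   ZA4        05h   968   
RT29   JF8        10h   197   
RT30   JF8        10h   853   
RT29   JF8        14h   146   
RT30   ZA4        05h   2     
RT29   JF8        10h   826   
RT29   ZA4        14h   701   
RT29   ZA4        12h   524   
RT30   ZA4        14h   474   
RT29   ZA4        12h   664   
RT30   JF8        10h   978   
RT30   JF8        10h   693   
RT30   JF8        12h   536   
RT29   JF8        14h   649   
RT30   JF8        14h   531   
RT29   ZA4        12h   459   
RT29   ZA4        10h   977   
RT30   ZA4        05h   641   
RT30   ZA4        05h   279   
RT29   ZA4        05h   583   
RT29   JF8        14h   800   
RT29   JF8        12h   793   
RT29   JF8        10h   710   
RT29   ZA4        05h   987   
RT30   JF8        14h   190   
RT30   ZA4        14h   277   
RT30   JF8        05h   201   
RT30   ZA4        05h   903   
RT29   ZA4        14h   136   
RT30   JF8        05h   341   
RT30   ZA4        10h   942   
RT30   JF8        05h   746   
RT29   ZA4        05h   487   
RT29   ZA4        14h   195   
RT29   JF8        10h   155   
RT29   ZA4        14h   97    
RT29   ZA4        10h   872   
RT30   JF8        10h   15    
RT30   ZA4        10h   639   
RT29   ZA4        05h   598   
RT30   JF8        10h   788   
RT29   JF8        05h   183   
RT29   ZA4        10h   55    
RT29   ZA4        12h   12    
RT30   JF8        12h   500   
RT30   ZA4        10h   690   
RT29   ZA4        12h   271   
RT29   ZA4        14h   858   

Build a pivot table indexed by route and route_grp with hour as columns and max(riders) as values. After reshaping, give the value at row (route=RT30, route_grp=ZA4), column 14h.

784

Rows with route=RT30, route_grp=ZA4 and hour=14h: riders values are 784, 425, 158, 474, 277.
max(784, 425, 158, 474, 277) = 784.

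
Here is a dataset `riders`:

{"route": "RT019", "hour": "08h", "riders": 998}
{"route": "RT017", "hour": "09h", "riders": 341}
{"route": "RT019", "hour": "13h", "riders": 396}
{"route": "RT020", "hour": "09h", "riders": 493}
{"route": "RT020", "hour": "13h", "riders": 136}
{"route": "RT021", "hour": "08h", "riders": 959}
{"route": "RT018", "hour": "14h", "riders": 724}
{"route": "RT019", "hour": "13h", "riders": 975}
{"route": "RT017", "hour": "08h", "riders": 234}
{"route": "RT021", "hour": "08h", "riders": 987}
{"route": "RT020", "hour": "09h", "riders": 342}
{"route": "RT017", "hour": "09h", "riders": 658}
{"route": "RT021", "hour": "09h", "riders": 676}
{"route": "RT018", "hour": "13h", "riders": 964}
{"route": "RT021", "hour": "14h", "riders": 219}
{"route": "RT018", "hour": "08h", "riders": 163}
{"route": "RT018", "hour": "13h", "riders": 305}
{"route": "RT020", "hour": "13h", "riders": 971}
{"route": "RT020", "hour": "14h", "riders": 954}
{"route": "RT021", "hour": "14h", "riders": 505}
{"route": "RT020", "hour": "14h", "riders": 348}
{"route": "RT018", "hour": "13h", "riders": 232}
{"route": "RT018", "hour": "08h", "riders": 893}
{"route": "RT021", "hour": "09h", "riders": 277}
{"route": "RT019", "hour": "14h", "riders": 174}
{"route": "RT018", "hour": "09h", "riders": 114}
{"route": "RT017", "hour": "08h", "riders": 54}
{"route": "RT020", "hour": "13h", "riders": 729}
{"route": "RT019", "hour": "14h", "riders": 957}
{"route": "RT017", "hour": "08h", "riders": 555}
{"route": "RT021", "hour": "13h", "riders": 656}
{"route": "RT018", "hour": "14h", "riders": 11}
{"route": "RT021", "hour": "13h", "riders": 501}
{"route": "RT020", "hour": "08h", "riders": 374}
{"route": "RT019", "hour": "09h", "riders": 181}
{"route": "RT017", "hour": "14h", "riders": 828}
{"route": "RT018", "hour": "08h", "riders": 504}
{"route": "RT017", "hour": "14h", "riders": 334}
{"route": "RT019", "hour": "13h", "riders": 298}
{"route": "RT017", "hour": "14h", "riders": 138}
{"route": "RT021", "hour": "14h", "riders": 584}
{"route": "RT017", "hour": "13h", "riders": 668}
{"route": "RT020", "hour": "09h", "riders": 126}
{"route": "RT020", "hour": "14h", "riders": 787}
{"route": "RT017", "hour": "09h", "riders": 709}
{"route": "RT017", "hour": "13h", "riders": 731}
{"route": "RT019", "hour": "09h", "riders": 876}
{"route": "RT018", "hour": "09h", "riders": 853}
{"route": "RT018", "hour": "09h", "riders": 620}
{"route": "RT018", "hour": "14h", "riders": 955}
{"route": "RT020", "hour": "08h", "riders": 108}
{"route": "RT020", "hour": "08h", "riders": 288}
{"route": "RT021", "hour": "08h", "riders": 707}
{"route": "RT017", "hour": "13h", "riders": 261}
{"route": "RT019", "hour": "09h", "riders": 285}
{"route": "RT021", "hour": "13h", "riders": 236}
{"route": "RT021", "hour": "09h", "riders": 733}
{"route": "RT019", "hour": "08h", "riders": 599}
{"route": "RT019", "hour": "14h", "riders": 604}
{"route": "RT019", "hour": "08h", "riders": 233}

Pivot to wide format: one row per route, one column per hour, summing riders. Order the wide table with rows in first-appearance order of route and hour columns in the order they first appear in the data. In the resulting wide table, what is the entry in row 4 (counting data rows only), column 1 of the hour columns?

2653

With rows in first-appearance order of route, row 4 is route=RT021. hour columns in first-appearance order: 08h, 09h, 13h, 14h; column 1 is 08h.
Long rows with route=RT021, hour=08h: 959 + 987 + 707 = 2653.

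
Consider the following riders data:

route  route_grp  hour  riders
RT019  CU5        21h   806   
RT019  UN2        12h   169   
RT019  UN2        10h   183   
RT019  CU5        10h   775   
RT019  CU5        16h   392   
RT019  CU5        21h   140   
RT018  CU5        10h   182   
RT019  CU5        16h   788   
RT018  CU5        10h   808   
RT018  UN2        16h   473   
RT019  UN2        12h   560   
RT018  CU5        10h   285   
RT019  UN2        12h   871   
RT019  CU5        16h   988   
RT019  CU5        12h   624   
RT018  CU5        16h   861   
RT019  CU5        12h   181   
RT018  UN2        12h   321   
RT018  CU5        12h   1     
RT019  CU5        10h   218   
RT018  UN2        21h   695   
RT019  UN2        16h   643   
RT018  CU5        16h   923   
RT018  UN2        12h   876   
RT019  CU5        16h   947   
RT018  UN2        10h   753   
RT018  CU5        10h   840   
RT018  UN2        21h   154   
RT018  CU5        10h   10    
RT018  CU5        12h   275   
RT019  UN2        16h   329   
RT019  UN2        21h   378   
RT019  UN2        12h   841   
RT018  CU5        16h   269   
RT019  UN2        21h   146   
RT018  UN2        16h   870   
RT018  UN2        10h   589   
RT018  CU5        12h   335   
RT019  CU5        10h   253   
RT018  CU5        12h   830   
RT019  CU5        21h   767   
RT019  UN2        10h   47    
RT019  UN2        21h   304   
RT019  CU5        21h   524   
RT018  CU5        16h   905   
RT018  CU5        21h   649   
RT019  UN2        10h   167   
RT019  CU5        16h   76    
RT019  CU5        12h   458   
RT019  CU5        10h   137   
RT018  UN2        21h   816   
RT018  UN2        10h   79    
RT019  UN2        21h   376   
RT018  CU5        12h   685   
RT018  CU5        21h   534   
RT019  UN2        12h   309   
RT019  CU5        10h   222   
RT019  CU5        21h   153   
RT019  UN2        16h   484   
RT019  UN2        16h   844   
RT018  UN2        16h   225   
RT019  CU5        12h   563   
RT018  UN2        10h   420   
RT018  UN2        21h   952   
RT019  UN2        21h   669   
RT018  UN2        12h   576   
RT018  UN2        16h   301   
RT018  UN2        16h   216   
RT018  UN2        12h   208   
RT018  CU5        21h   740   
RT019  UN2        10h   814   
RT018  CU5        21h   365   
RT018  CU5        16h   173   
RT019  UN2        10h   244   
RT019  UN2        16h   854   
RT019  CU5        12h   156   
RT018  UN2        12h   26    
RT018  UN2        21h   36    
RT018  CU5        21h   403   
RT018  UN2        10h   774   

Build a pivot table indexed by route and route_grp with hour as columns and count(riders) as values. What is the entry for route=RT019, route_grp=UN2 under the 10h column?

5

Rows with route=RT019, route_grp=UN2 and hour=10h: riders values are 183, 47, 167, 814, 244.
5 rows match — count = 5.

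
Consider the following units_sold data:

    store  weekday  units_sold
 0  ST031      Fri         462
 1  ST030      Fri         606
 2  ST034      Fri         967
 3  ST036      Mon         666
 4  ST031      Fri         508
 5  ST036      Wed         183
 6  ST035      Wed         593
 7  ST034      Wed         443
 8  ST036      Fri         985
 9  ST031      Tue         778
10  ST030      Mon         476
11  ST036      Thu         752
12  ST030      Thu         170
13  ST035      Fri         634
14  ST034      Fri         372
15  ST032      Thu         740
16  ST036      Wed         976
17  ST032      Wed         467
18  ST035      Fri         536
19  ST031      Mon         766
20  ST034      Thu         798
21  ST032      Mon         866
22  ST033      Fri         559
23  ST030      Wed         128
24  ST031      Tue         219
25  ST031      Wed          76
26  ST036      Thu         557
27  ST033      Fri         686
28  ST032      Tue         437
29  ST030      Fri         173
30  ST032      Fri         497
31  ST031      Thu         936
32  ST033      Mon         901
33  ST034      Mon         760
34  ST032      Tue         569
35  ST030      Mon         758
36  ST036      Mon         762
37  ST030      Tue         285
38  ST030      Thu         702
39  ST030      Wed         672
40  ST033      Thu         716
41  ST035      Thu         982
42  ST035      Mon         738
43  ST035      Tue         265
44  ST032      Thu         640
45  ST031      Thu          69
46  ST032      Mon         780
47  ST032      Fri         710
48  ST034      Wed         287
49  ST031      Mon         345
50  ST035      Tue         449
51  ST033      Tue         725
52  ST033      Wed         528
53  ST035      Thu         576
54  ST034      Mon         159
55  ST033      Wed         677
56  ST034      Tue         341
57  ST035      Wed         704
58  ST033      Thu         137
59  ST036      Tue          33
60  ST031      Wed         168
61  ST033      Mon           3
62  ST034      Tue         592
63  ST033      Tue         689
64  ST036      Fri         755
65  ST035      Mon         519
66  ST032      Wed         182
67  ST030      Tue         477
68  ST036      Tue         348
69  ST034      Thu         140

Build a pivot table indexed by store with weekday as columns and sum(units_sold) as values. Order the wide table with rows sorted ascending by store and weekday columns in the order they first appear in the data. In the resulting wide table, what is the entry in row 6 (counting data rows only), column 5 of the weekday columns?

1558

With rows sorted ascending by store, row 6 is store=ST035. weekday columns in first-appearance order: Fri, Mon, Wed, Tue, Thu; column 5 is Thu.
Long rows with store=ST035, weekday=Thu: 982 + 576 = 1558.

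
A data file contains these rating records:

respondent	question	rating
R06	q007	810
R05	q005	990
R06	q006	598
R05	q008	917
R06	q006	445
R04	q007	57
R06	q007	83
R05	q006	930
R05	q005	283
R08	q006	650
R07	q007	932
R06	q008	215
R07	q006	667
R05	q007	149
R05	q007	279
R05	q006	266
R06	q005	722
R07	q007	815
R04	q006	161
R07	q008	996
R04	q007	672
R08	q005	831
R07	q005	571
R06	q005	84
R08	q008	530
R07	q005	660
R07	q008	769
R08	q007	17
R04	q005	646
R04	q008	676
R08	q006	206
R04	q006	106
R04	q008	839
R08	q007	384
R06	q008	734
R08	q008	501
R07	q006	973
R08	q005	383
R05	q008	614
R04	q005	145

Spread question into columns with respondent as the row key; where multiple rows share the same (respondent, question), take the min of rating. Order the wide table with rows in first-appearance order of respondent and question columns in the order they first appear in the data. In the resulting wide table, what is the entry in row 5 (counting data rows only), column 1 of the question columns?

815

With rows in first-appearance order of respondent, row 5 is respondent=R07. question columns in first-appearance order: q007, q005, q006, q008; column 1 is q007.
Long rows with respondent=R07, question=q007: min(932, 815) = 815.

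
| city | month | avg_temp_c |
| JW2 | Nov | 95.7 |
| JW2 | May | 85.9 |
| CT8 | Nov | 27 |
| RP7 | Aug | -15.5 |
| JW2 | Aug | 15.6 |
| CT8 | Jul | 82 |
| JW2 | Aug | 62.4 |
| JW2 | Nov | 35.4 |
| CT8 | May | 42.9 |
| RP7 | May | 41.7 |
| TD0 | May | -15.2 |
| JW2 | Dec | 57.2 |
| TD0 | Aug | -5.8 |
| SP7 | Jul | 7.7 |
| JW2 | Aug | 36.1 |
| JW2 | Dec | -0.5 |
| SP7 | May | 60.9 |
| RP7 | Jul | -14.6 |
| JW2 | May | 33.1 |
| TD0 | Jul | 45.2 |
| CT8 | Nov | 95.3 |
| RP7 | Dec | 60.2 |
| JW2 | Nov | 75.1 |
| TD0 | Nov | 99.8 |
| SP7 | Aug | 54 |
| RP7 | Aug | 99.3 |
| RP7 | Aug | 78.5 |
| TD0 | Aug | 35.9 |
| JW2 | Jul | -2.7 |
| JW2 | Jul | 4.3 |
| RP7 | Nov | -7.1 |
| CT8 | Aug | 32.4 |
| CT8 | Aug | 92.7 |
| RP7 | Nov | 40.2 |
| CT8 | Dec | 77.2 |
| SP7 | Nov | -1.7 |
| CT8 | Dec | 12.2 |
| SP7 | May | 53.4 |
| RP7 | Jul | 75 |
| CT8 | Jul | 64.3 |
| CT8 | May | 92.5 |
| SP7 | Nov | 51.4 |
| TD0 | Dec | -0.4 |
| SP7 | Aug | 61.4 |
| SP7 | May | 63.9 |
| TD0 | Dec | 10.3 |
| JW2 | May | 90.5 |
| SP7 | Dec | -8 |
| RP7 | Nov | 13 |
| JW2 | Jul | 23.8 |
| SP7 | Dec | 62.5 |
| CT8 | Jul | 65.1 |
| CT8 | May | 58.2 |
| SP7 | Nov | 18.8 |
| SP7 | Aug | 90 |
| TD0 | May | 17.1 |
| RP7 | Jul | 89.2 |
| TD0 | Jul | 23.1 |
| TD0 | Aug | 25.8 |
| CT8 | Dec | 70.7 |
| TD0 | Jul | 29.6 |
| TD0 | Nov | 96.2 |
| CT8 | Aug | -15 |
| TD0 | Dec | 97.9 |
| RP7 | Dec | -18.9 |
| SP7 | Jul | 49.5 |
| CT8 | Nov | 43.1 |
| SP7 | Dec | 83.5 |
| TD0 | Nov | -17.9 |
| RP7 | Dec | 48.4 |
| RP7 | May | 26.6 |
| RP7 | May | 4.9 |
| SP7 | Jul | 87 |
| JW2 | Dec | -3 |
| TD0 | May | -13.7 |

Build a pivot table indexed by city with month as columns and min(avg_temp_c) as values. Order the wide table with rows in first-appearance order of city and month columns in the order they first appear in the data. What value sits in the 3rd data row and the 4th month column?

With rows in first-appearance order of city, row 3 is city=RP7. month columns in first-appearance order: Nov, May, Aug, Jul, Dec; column 4 is Jul.
Long rows with city=RP7, month=Jul: min(-14.6, 75, 89.2) = -14.6.

-14.6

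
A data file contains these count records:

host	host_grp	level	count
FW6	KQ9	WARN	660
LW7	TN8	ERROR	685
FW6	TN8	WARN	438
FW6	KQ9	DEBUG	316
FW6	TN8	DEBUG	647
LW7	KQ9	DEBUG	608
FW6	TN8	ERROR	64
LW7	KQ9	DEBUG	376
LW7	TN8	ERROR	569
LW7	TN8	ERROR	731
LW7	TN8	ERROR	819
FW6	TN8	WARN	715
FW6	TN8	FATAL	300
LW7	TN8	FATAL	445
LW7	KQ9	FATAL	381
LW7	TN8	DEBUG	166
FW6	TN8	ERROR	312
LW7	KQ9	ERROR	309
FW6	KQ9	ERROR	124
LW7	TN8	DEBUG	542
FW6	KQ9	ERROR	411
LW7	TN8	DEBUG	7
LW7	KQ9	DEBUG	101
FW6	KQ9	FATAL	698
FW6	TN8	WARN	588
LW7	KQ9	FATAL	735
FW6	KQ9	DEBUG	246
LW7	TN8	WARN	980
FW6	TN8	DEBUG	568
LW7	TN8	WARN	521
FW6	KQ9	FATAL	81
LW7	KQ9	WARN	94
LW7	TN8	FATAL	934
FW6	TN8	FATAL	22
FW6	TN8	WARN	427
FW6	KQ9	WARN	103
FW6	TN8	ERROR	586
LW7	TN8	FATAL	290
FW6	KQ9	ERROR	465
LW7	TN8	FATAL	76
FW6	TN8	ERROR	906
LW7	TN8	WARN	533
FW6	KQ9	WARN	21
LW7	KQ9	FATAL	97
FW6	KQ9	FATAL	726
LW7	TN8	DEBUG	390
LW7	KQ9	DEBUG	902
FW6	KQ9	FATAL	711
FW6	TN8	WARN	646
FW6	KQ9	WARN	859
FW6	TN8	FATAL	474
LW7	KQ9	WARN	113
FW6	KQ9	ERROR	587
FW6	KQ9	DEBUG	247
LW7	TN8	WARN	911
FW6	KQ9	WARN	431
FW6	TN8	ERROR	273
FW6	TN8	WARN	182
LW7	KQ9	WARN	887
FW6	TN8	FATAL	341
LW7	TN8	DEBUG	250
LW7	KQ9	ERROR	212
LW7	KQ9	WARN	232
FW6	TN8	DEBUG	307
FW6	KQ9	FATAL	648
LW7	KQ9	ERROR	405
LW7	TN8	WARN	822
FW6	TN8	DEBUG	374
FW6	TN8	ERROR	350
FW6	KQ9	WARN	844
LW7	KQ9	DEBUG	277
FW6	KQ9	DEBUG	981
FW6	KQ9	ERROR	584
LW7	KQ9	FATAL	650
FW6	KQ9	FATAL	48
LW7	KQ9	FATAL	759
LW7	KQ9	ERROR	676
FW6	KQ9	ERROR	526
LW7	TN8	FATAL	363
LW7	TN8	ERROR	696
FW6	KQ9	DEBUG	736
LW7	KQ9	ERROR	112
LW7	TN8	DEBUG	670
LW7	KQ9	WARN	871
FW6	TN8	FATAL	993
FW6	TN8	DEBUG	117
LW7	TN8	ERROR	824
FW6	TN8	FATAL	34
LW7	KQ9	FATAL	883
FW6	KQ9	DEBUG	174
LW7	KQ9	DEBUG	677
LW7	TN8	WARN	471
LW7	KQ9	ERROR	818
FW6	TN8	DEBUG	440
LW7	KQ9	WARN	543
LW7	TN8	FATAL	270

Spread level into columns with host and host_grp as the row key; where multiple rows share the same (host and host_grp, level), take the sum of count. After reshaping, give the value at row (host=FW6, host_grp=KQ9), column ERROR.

Rows with host=FW6, host_grp=KQ9 and level=ERROR: count values are 124, 411, 465, 587, 584, 526.
124 + 411 + 465 + 587 + 584 + 526 = 2697.

2697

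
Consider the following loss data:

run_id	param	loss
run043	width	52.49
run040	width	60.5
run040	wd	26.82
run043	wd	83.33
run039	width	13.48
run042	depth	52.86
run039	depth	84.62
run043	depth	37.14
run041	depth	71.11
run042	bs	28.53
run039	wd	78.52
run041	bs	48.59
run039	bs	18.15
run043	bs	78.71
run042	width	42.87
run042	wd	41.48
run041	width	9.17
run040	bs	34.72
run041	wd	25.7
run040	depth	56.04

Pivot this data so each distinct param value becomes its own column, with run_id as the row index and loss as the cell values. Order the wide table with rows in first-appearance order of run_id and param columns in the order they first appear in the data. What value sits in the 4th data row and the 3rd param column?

With rows in first-appearance order of run_id, row 4 is run_id=run042. param columns in first-appearance order: width, wd, depth, bs; column 3 is depth.
Long rows with run_id=run042, param=depth: loss = 52.86.

52.86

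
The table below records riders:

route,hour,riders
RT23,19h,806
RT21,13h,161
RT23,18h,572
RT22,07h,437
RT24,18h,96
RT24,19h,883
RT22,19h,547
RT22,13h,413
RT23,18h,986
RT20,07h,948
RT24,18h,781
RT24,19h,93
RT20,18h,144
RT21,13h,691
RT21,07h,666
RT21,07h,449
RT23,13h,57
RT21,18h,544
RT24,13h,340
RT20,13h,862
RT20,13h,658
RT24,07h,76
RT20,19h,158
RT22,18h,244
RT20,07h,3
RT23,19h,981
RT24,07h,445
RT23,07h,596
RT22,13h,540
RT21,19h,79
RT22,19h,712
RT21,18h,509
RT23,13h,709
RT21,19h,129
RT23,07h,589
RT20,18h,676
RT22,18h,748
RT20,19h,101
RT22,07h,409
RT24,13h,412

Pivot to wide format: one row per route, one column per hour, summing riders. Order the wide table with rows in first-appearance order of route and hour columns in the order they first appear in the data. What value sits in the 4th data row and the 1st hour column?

With rows in first-appearance order of route, row 4 is route=RT24. hour columns in first-appearance order: 19h, 13h, 18h, 07h; column 1 is 19h.
Long rows with route=RT24, hour=19h: 883 + 93 = 976.

976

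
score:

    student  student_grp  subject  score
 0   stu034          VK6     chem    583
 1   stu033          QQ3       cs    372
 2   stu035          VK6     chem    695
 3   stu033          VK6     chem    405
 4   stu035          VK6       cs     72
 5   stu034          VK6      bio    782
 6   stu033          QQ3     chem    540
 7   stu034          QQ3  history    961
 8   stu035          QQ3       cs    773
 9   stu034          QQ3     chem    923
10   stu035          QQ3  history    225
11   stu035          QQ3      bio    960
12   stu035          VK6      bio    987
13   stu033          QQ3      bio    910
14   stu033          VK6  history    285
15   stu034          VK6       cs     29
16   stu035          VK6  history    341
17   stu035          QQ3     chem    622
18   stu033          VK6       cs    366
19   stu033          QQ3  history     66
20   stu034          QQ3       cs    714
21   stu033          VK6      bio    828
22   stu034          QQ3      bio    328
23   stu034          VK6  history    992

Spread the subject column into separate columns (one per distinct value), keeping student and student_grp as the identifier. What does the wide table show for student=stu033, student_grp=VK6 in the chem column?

405

Wide layout: rows indexed by student and student_grp, columns are the 4 distinct subject values (chem, cs, bio, history).
Cell (student=stu033, student_grp=VK6, subject=chem) draws from the long row where student=stu033, student_grp=VK6 and subject=chem, which has score=405.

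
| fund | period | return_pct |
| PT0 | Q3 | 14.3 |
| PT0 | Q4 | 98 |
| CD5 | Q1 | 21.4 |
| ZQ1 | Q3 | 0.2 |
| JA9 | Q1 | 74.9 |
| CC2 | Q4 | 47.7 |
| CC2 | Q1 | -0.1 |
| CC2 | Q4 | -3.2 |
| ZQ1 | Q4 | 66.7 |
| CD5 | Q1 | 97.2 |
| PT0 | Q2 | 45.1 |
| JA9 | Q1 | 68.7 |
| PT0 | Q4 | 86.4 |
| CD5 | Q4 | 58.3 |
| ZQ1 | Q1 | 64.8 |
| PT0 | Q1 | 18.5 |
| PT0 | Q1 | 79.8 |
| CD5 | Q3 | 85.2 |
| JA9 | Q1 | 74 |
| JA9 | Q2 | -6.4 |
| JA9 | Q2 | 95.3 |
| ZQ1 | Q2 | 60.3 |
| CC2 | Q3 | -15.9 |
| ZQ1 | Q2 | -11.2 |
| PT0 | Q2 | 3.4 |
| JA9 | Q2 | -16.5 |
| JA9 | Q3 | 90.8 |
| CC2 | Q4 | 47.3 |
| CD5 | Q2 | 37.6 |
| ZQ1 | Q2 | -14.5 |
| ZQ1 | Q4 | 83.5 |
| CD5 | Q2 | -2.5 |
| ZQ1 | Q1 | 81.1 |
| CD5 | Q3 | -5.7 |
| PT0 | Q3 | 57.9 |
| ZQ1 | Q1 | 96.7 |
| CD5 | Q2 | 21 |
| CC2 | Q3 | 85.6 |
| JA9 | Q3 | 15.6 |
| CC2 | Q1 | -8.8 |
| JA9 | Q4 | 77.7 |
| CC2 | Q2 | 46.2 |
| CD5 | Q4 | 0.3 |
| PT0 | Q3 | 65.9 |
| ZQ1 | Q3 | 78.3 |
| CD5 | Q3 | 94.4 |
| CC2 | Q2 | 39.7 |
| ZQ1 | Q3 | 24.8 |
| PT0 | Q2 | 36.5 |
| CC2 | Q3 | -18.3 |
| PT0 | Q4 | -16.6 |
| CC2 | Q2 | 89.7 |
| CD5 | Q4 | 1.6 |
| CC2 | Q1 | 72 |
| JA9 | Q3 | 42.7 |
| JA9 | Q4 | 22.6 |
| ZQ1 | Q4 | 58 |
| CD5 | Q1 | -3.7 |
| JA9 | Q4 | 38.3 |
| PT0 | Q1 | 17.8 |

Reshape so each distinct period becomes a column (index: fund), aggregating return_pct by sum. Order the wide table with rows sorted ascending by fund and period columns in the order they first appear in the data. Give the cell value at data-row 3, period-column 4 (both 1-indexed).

With rows sorted ascending by fund, row 3 is fund=JA9. period columns in first-appearance order: Q3, Q4, Q1, Q2; column 4 is Q2.
Long rows with fund=JA9, period=Q2: -6.4 + 95.3 + -16.5 = 72.4.

72.4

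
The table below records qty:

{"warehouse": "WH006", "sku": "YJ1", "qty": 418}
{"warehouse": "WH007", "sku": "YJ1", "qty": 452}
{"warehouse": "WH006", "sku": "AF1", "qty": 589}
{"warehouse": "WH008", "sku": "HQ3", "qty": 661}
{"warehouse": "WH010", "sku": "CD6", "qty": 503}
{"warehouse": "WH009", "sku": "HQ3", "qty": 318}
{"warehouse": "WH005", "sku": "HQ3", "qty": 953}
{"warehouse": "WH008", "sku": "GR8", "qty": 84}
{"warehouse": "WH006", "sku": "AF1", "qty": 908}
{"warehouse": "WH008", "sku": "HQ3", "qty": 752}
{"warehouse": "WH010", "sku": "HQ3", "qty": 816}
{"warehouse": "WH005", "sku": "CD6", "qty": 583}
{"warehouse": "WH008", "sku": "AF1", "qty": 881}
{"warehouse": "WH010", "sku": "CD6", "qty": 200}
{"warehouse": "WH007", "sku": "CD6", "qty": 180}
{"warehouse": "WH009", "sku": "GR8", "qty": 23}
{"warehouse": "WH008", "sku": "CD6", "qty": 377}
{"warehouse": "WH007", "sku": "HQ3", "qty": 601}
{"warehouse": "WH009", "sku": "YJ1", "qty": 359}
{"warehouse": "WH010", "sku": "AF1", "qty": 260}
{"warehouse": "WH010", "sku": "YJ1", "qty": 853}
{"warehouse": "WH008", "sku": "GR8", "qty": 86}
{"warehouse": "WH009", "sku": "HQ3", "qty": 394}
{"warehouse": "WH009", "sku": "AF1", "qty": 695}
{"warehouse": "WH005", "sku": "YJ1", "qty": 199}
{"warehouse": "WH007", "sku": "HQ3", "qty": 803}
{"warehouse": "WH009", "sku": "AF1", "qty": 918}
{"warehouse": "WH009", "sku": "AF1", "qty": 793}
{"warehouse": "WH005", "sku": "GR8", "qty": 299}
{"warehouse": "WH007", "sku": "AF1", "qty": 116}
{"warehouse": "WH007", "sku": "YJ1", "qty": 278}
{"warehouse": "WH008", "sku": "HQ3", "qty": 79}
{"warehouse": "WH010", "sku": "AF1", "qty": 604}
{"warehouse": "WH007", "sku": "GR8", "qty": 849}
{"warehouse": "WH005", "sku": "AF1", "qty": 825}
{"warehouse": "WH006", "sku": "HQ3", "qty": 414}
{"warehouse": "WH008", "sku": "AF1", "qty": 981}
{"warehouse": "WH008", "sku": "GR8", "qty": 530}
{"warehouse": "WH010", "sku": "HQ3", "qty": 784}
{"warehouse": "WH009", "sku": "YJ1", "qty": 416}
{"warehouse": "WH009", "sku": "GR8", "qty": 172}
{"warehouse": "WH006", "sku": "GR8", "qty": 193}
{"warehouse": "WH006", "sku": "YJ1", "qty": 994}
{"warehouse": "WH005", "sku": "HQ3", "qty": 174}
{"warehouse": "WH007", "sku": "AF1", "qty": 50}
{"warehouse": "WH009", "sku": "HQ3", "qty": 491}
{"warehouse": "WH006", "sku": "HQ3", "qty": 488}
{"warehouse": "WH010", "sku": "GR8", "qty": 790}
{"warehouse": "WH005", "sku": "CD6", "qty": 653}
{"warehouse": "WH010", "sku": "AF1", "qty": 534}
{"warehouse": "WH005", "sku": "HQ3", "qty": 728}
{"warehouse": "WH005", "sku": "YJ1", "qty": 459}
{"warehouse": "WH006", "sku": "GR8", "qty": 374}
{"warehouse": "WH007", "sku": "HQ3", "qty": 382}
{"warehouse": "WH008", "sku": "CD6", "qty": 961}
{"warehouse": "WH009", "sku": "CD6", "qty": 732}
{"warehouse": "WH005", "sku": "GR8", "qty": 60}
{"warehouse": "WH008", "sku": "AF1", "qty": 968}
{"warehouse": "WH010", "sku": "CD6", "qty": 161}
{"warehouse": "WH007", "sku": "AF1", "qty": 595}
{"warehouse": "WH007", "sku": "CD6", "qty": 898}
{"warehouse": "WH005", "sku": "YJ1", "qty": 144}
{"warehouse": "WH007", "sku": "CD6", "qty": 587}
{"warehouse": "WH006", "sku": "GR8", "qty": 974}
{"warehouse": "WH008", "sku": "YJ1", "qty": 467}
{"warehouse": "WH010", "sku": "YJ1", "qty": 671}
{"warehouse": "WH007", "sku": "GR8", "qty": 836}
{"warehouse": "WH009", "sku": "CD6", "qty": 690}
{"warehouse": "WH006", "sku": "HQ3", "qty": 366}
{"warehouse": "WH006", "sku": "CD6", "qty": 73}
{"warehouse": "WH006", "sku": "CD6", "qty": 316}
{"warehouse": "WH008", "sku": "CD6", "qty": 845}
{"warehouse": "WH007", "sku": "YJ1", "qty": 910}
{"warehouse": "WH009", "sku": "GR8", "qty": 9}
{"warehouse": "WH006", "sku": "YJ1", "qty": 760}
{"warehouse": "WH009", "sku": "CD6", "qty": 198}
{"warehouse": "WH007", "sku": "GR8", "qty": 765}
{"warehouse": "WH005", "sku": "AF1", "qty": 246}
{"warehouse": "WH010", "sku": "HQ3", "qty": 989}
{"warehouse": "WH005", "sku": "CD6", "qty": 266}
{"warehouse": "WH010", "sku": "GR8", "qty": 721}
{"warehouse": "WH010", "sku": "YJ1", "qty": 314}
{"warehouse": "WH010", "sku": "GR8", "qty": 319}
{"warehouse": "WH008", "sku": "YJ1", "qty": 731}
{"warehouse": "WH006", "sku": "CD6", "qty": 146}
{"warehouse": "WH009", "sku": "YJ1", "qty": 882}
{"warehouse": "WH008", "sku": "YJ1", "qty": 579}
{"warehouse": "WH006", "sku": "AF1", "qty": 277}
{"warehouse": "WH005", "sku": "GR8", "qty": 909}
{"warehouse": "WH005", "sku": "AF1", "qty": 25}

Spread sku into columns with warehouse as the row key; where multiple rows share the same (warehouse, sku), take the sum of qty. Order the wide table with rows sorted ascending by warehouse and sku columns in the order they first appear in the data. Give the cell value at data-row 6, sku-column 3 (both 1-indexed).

With rows sorted ascending by warehouse, row 6 is warehouse=WH010. sku columns in first-appearance order: YJ1, AF1, HQ3, CD6, GR8; column 3 is HQ3.
Long rows with warehouse=WH010, sku=HQ3: 816 + 784 + 989 = 2589.

2589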